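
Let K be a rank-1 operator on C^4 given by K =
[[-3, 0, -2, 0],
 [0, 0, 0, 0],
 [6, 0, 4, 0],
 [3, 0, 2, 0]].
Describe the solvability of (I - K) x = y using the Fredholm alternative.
(I - K) is singular (det(I - K) = 0, i.e. 1 ∈ sigma(K)). (I - K) x = y is solvable iff y ⊥ ker((I - K)^*) = span{(-3, 0, -2, 0)}, i.e. iff -3y_1 - 2y_3 = 0. When solvable, the solutions are x = y + c·(1, 0, -2, -1), c arbitrary (ker(I - K) = span{(1, 0, -2, -1)}, dimension 1).

K has rank 1, so it is an outer product K = u v^T: every row of K is a multiple of one row vector. Reading off the entries, u = (1, 0, -2, -1) and v = (-3, 0, -2, 0) (row i of K equals u_i·v^T). A rank-one matrix u v^T satisfies K u = u (v·u) and kills the (3)-dimensional subspace v^⊥, so its characteristic polynomial is lambda^3 (lambda - v·u) with v·u = tr K = 1. Hence the eigenvalues of I - K are 1 (multiplicity 3) and 1 - (1) = 0, so det(I - K) = 0. (Direct check: I - K =
[[4, 0, 2, 0],
 [0, 1, 0, 0],
 [-6, 0, -3, 0],
 [-3, 0, -2, 1]]
has determinant 0.) So 1 is an eigenvalue of K and (I - K) is not invertible. The finite-dimensional Fredholm alternative says: either (I - K) is invertible, or ker(I - K) ≠ {0} and then range(I - K) = ker((I - K)^*)^⊥, with dim ker(I - K) = dim ker((I - K)^*). We are in the second case, so we need both kernels. Kernel of I - K: (I - K) u = u - u (v·u) = u - u = 0, so ker(I - K) = span{u} = span{(1, 0, -2, -1)} (it is exactly 1-dimensional because rank(I - K) = 3). Kernel of the adjoint: K is real, so (I - K)^* = I - K^T = I - v u^T, and (I - v u^T) v = v - v (u·v) = 0; hence ker((I - K)^*) = span{v} = span{(-3, 0, -2, 0)}. Therefore (I - K) x = y is solvable iff <y, v> = 0, i.e. iff -3y_1 - 2y_3 = 0. When this holds, K y = u (v·y) = 0, so (I - K) y = y and x = y is a particular solution; the full solution set is the line x = y + c·u = y + c·(1, 0, -2, -1), c ∈ C.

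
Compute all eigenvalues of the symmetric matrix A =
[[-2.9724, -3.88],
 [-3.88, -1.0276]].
sigma(A) ≈ {-6, 2}

A is real symmetric, so its spectrum consists of real eigenvalues. Expanding the characteristic polynomial of the displayed matrix gives
  det(λ I - A) = p(λ) = λ^2 + (4)λ + (-12).
Solving p(λ) = 0 yields eigenvalues ≈ -6, 2. (A is shown rounded to 4 decimals, so these recover the underlying integer eigenvalues to within that precision.)
Verification: the trace of A = -4 equals the sum of eigenvalues -4, and det(A) ≈ -12.0000 matches the eigenvalue product -12.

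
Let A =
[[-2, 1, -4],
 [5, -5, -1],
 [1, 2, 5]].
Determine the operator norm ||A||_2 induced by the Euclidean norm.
||A||_2 ≈ 7.4468 (= sqrt(largest eigenvalue of A^T A))

||A||_2 = sigma_max(A) = sqrt(lambda_max(A^T A)). Form the symmetric matrix M = A^T A =
[[30, -25, 8],
 [-25, 30, 11],
 [8, 11, 42]].
Its characteristic polynomial (trace, sum of principal 2x2 minors, determinant of M give the coefficients) is
  p(λ) = det(λ I - M) = λ^3 - 102λ^2 + 2610λ - 1600.
No integer candidate from the rational root theorem (±divisors of 1600) is a root, so the roots are irrational. The cubic discriminant is Δ = 561049200 > 0, so there are three distinct real roots. p(0) = -1600 and p(1) = 909 have opposite signs, so a root lies in (0, 1); Newton's method refines it to λ ≈ 0.6284. p(45) = 425 and p(46) = -36 have opposite signs, so a root lies in (45, 46); Newton's method refines it to λ ≈ 45.9161. p(55) = -225 and p(56) = 304 have opposite signs, so a root lies in (55, 56); Newton's method refines it to λ ≈ 55.4556. Check (Vieta): the three roots sum to 102, matching tr M = 102.
So the eigenvalues of A^T A are ≈ 0.6284, 45.9161, 55.4556 (all ≥ 0, as they must be for A^T A). The largest is λ_max ≈ 55.4556, hence ||A||_2 = sqrt(λ_max) ≈ 7.4468.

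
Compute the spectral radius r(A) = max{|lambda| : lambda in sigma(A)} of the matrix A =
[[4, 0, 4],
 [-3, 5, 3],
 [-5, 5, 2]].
r(A) ≈ 6.1159

The eigenvalues of A are the roots of its characteristic polynomial. With M = A (coefficients from the trace, the sum of principal 2x2 minors, and det A):
  p(λ) = det(λ I - M) = λ^3 - 11λ^2 + 43λ - 20.
No integer candidate from the rational root theorem (±divisors of 20) is a root, so the roots are irrational. The cubic discriminant is Δ = -41299 < 0, so there is one real root and a complex-conjugate pair. p(0) = -20 and p(1) = 13 have opposite signs, so a root lies in (0, 1); Newton's method refines it to λ ≈ 0.5347. Dividing out (λ - (0.5347)) leaves approximately λ^2 - 10.4653λ + 37.4042. For λ^2 - 10.4653λ + 37.4042 the discriminant is -40.0943. It is negative, so the remaining roots are the complex-conjugate pair λ ≈ 5.2327 ± 3.166i. Their product equals the constant term, so |λ|^2 ≈ 37.4042 and |λ| ≈ 6.1159.
Thus the eigenvalues (to 4 decimals) are 0.5347 (modulus 0.5347); 5.2327 ± 3.166i (modulus 6.1159). The spectral radius is the largest modulus: r(A) ≈ 6.1159. (Cross-check: r(A) ≤ ||A||_2 ≈ 9.8029; equality holds whenever A is normal, though it can also hold for some non-normal A.)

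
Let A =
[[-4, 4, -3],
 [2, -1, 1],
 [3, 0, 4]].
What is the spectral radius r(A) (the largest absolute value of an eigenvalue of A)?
r(A) = (2 + sqrt(56))/2 ≈ 4.7417

The eigenvalues of A are the roots of its characteristic polynomial. With M = A (coefficients from the trace, the sum of principal 2x2 minors, and det A):
  p(λ) = det(λ I - M) = λ^3 + λ^2 - 15λ + 13.
By the rational root theorem any rational root is an integer divisor of 13. Testing λ = 1: p(1) = 1 + 1 - 15 + 13 = 0, so λ = 1 is a root. Dividing out (λ - 1) leaves p(λ) = (λ - 1)(λ^2 + 2λ - 13). For λ^2 + 2λ - 13 the discriminant is 56. It is nonnegative but not a perfect square, so the roots are real and irrational: λ = (-2 ± sqrt(56))/2 ≈ 2.7417, -4.7417.
Thus the eigenvalues (to 4 decimals) are 2.7417 (modulus 2.7417); -4.7417 (modulus 4.7417); 1 (modulus 1). The spectral radius is the largest modulus: r(A) = (2 + sqrt(56))/2 ≈ 4.7417. (Cross-check: r(A) ≤ ||A||_2 ≈ 7.994; equality holds whenever A is normal, though it can also hold for some non-normal A.)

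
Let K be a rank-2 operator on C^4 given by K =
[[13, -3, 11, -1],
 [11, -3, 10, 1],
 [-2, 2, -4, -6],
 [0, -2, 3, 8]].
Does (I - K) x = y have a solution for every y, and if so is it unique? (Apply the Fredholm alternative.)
(I - K) is invertible (det(I - K) = 11 ≠ 0), so for every y in C^4 the equation (I - K) x = y has a unique solution.

K has rank 2 and factors as K = U V^T = u1 v1^T + u2 v2^T with u1 = (-3, -3, 2, -2), v1 = (-3, 1, -3, -1), u2 = (2, 1, 2, -3), v2 = (2, 0, 1, -2) (multiplying out reproduces the displayed K). The nonzero eigenvalues of U V^T coincide with those of the 2 x 2 matrix G = V^T U = [[v1·u1, v1·u2], [v2·u1, v2·u2]] = [[2, -8], [0, 12]], and by the Sylvester determinant identity det(I_4 - U V^T) = det(I_2 - V^T U) = det([[-1, 8], [0, -11]]) = (-1)(-11) - (8)(0) = 11. (Direct check: I - K =
[[-12, 3, -11, 1],
 [-11, 4, -10, -1],
 [2, -2, 5, 6],
 [0, 2, -3, -7]]
has determinant 11.) The finite-dimensional Fredholm alternative says: either (I - K) is invertible, or ker(I - K) ≠ {0} and then range(I - K) = ker((I - K)^*)^⊥, with dim ker(I - K) = dim ker((I - K)^*). Since det(I - K) ≠ 0, 1 is not an eigenvalue of K and ker(I - K) = {0}, so we are in the first case: for every y there is a unique x = (I - K)^(-1) y. (Explicitly, by the Woodbury identity, (I - U V^T)^(-1) = I + U (I_2 - G)^(-1) V^T.)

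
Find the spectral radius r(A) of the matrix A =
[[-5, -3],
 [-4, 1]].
r(A) = (4 + sqrt(84))/2 ≈ 6.5826

The eigenvalues of A are the roots of its characteristic polynomial. With M = A (coefficients from the trace and determinant):
  p(λ) = det(λ I - M) = λ^2 + 4λ - 17.
For λ^2 + 4λ - 17 the discriminant is 84. It is nonnegative but not a perfect square, so the roots are real and irrational: λ = (-4 ± sqrt(84))/2 ≈ 2.5826, -6.5826.
Thus the eigenvalues (to 4 decimals) are 2.5826 (modulus 2.5826); -6.5826 (modulus 6.5826). The spectral radius is the largest modulus: r(A) = (4 + sqrt(84))/2 ≈ 6.5826. (Cross-check: r(A) ≤ ||A||_2 ≈ 6.6713; equality holds whenever A is normal, though it can also hold for some non-normal A.)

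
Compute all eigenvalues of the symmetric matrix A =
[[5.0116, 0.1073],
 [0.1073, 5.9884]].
sigma(A) ≈ {5, 6}

A is real symmetric, so its spectrum consists of real eigenvalues. Expanding the characteristic polynomial of the displayed matrix gives
  det(λ I - A) = p(λ) = λ^2 + (-11)λ + (30).
Solving p(λ) = 0 yields eigenvalues ≈ 5, 6. (A is shown rounded to 4 decimals, so these recover the underlying integer eigenvalues to within that precision.)
Verification: the trace of A = 11 equals the sum of eigenvalues 11, and det(A) ≈ 30.0000 matches the eigenvalue product 30.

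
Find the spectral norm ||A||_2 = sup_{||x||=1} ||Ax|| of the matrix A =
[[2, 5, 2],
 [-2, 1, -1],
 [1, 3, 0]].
||A||_2 ≈ 6.483 (= sqrt(largest eigenvalue of A^T A))

||A||_2 = sigma_max(A) = sqrt(lambda_max(A^T A)). Form the symmetric matrix M = A^T A =
[[9, 11, 6],
 [11, 35, 9],
 [6, 9, 5]].
Its characteristic polynomial (trace, sum of principal 2x2 minors, determinant of M give the coefficients) is
  p(λ) = det(λ I - M) = λ^3 - 49λ^2 + 297λ - 169.
No integer candidate from the rational root theorem (±divisors of 169) is a root, so the roots are irrational. The cubic discriminant is Δ = 70965872 > 0, so there are three distinct real roots. p(0) = -169 and p(1) = 80 have opposite signs, so a root lies in (0, 1); Newton's method refines it to λ ≈ 0.6346. p(6) = 65 and p(7) = -148 have opposite signs, so a root lies in (6, 7); Newton's method refines it to λ ≈ 6.3362. p(42) = -43 and p(43) = 1508 have opposite signs, so a root lies in (42, 43); Newton's method refines it to λ ≈ 42.0291. Check (Vieta): the three roots sum to 49, matching tr M = 49.
So the eigenvalues of A^T A are ≈ 0.6346, 6.3362, 42.0291 (all ≥ 0, as they must be for A^T A). The largest is λ_max ≈ 42.0291, hence ||A||_2 = sqrt(λ_max) ≈ 6.483.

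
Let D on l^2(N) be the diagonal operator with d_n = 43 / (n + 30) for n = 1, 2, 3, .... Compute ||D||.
||D|| = 43/31 (attained at n = 1)

For D diagonal, ||D|| = sup_n |d_n| = sup_n 43/(n + 30). This is positive and strictly decreasing in n, so the supremum is attained at n = 1: d_1 = 43/(1 + 30) = 43/31. Hence ||D|| = 43/31.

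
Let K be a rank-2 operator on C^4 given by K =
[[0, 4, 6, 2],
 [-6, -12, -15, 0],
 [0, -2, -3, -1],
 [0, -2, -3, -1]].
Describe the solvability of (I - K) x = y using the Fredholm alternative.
(I - K) is invertible (det(I - K) = 59 ≠ 0), so for every y in C^4 the equation (I - K) x = y has a unique solution.

K has rank 2 and factors as K = U V^T = u1 v1^T + u2 v2^T with u1 = (2, -3, -1, -1), v1 = (0, 2, 3, 1), u2 = (0, -3, 0, 0), v2 = (2, 2, 2, -1) (multiplying out reproduces the displayed K). The nonzero eigenvalues of U V^T coincide with those of the 2 x 2 matrix G = V^T U = [[v1·u1, v1·u2], [v2·u1, v2·u2]] = [[-10, -6], [-3, -6]], and by the Sylvester determinant identity det(I_4 - U V^T) = det(I_2 - V^T U) = det([[11, 6], [3, 7]]) = (11)(7) - (6)(3) = 59. (Direct check: I - K =
[[1, -4, -6, -2],
 [6, 13, 15, 0],
 [0, 2, 4, 1],
 [0, 2, 3, 2]]
has determinant 59.) The finite-dimensional Fredholm alternative says: either (I - K) is invertible, or ker(I - K) ≠ {0} and then range(I - K) = ker((I - K)^*)^⊥, with dim ker(I - K) = dim ker((I - K)^*). Since det(I - K) ≠ 0, 1 is not an eigenvalue of K and ker(I - K) = {0}, so we are in the first case: for every y there is a unique x = (I - K)^(-1) y. (Explicitly, by the Woodbury identity, (I - U V^T)^(-1) = I + U (I_2 - G)^(-1) V^T.)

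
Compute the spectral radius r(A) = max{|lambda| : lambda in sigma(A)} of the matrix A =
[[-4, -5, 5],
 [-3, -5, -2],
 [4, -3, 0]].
r(A) ≈ 8.6255

The eigenvalues of A are the roots of its characteristic polynomial. With M = A (coefficients from the trace, the sum of principal 2x2 minors, and det A):
  p(λ) = det(λ I - M) = λ^3 + 9λ^2 - 21λ - 209.
No integer candidate from the rational root theorem (±divisors of 209) is a root, so the roots are irrational. The cubic discriminant is Δ = 213840 > 0, so there are three distinct real roots. p(-9) = -20 and p(-8) = 23 have opposite signs, so a root lies in (-9, -8); Newton's method refines it to λ ≈ -8.6255. p(-6) = 25 and p(-5) = -4 have opposite signs, so a root lies in (-6, -5); Newton's method refines it to λ ≈ -5.1133. p(4) = -85 and p(5) = 36 have opposite signs, so a root lies in (4, 5); Newton's method refines it to λ ≈ 4.7387. Check (Vieta): the three roots sum to -9, matching tr M = -9.
Thus the eigenvalues (to 4 decimals) are -8.6255 (modulus 8.6255); -5.1133 (modulus 5.1133); 4.7387 (modulus 4.7387). The spectral radius is the largest modulus: r(A) ≈ 8.6255. (Cross-check: r(A) ≤ ||A||_2 ≈ 9.0787; equality holds whenever A is normal, though it can also hold for some non-normal A.)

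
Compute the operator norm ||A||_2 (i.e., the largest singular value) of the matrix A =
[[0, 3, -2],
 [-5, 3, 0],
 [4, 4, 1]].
||A||_2 ≈ 6.4436 (= sqrt(largest eigenvalue of A^T A))

||A||_2 = sigma_max(A) = sqrt(lambda_max(A^T A)). Form the symmetric matrix M = A^T A =
[[41, 1, 4],
 [1, 34, -2],
 [4, -2, 5]].
Its characteristic polynomial (trace, sum of principal 2x2 minors, determinant of M give the coefficients) is
  p(λ) = det(λ I - M) = λ^3 - 80λ^2 + 1748λ - 6241.
No integer candidate from the rational root theorem (±divisors of 6241) is a root, so the roots are irrational. The cubic discriminant is Δ = 67267365 > 0, so there are three distinct real roots. p(4) = -465 and p(5) = 624 have opposite signs, so a root lies in (4, 5); Newton's method refines it to λ ≈ 4.4122. p(34) = 15 and p(35) = -186 have opposite signs, so a root lies in (34, 35); Newton's method refines it to λ ≈ 34.0674. p(41) = -132 and p(42) = 143 have opposite signs, so a root lies in (41, 42); Newton's method refines it to λ ≈ 41.5204. Check (Vieta): the three roots sum to 80, matching tr M = 80.
So the eigenvalues of A^T A are ≈ 4.4122, 34.0674, 41.5204 (all ≥ 0, as they must be for A^T A). The largest is λ_max ≈ 41.5204, hence ||A||_2 = sqrt(λ_max) ≈ 6.4436.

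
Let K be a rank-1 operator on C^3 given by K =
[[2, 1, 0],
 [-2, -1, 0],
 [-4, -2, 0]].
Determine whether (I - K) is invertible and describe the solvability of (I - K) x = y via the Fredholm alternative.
(I - K) is singular (det(I - K) = 0, i.e. 1 ∈ sigma(K)). (I - K) x = y is solvable iff y ⊥ ker((I - K)^*) = span{(2, 1, 0)}, i.e. iff 2y_1 + y_2 = 0. When solvable, the solutions are x = y + c·(1, -1, -2), c arbitrary (ker(I - K) = span{(1, -1, -2)}, dimension 1).

K has rank 1, so it is an outer product K = u v^T: every row of K is a multiple of one row vector. Reading off the entries, u = (1, -1, -2) and v = (2, 1, 0) (row i of K equals u_i·v^T). A rank-one matrix u v^T satisfies K u = u (v·u) and kills the (2)-dimensional subspace v^⊥, so its characteristic polynomial is lambda^2 (lambda - v·u) with v·u = tr K = 1. Hence the eigenvalues of I - K are 1 (multiplicity 2) and 1 - (1) = 0, so det(I - K) = 0. (Direct check: I - K =
[[-1, -1, 0],
 [2, 2, 0],
 [4, 2, 1]]
has determinant 0.) So 1 is an eigenvalue of K and (I - K) is not invertible. The finite-dimensional Fredholm alternative says: either (I - K) is invertible, or ker(I - K) ≠ {0} and then range(I - K) = ker((I - K)^*)^⊥, with dim ker(I - K) = dim ker((I - K)^*). We are in the second case, so we need both kernels. Kernel of I - K: (I - K) u = u - u (v·u) = u - u = 0, so ker(I - K) = span{u} = span{(1, -1, -2)} (it is exactly 1-dimensional because rank(I - K) = 2). Kernel of the adjoint: K is real, so (I - K)^* = I - K^T = I - v u^T, and (I - v u^T) v = v - v (u·v) = 0; hence ker((I - K)^*) = span{v} = span{(2, 1, 0)}. Therefore (I - K) x = y is solvable iff <y, v> = 0, i.e. iff 2y_1 + y_2 = 0. When this holds, K y = u (v·y) = 0, so (I - K) y = y and x = y is a particular solution; the full solution set is the line x = y + c·u = y + c·(1, -1, -2), c ∈ C.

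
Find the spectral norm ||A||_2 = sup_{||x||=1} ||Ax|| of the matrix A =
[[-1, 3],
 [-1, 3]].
||A||_2 = sqrt(20) ≈ 4.4721 (= sqrt(largest eigenvalue of A^T A))

||A||_2 = sigma_max(A) = sqrt(lambda_max(A^T A)). Form the symmetric matrix M = A^T A =
[[2, -6],
 [-6, 18]].
Its characteristic polynomial (trace, determinant of M give the coefficients) is
  p(λ) = det(λ I - M) = λ^2 - 20λ.
For λ^2 - 20λ the discriminant is 400. It is a perfect square (20^2), so the roots are rational: λ = (20 ± 20)/2 = 20, 0.
So the eigenvalues of A^T A are ≈ 0, 20 (all ≥ 0, as they must be for A^T A). The largest is λ_max = 20, hence ||A||_2 = sqrt(λ_max) = sqrt(20) ≈ 4.4721.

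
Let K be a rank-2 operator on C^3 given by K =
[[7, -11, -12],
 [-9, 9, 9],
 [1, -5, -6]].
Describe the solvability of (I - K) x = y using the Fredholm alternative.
(I - K) is invertible (det(I - K) = -84 ≠ 0), so for every y in C^3 the equation (I - K) x = y has a unique solution.

K has rank 2 and factors as K = U V^T = u1 v1^T + u2 v2^T with u1 = (1, 0, 1), v1 = (-2, -2, -3), u2 = (-3, 3, -1), v2 = (-3, 3, 3) (multiplying out reproduces the displayed K). The nonzero eigenvalues of U V^T coincide with those of the 2 x 2 matrix G = V^T U = [[v1·u1, v1·u2], [v2·u1, v2·u2]] = [[-5, 3], [0, 15]], and by the Sylvester determinant identity det(I_3 - U V^T) = det(I_2 - V^T U) = det([[6, -3], [0, -14]]) = (6)(-14) - (-3)(0) = -84. (Direct check: I - K =
[[-6, 11, 12],
 [9, -8, -9],
 [-1, 5, 7]]
has determinant -84.) The finite-dimensional Fredholm alternative says: either (I - K) is invertible, or ker(I - K) ≠ {0} and then range(I - K) = ker((I - K)^*)^⊥, with dim ker(I - K) = dim ker((I - K)^*). Since det(I - K) ≠ 0, 1 is not an eigenvalue of K and ker(I - K) = {0}, so we are in the first case: for every y there is a unique x = (I - K)^(-1) y. (Explicitly, by the Woodbury identity, (I - U V^T)^(-1) = I + U (I_2 - G)^(-1) V^T.)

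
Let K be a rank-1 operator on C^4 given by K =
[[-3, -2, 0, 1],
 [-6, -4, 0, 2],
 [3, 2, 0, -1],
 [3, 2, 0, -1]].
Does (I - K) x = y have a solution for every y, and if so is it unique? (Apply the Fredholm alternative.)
(I - K) is invertible (det(I - K) = 9 ≠ 0), so for every y in C^4 the equation (I - K) x = y has a unique solution.

K has rank 1, so it is an outer product K = u v^T: every row of K is a multiple of one row vector. Reading off the entries, u = (1, 2, -1, -1) and v = (-3, -2, 0, 1) (row i of K equals u_i·v^T). A rank-one matrix u v^T satisfies K u = u (v·u) and kills the (3)-dimensional subspace v^⊥, so its characteristic polynomial is lambda^3 (lambda - v·u) with v·u = tr K = -8. Hence the eigenvalues of I - K are 1 (multiplicity 3) and 1 - (-8) = 9, so det(I - K) = 9. (Direct check: I - K =
[[4, 2, 0, -1],
 [6, 5, 0, -2],
 [-3, -2, 1, 1],
 [-3, -2, 0, 2]]
has determinant 9.) The finite-dimensional Fredholm alternative says: either (I - K) is invertible, or ker(I - K) ≠ {0} and then range(I - K) = ker((I - K)^*)^⊥, with dim ker(I - K) = dim ker((I - K)^*). Since det(I - K) ≠ 0, 1 is not an eigenvalue of K and ker(I - K) = {0}, so we are in the first case: for every y there is a unique x = (I - K)^(-1) y. Explicitly, by the Sherman–Morrison formula, (I - u v^T)^(-1) = I + u v^T/(1 - v·u), i.e. (I - K)^(-1) = I + K/(9).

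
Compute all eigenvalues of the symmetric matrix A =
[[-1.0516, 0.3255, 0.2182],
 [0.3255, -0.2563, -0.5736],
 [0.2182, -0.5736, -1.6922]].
sigma(A) ≈ {-2, -1, 0}

A is real symmetric, so its spectrum consists of real eigenvalues. Expanding the characteristic polynomial of the displayed matrix gives
  det(λ I - A) = p(λ) = λ^3 + (3)λ^2 + (2)λ + (0).
Solving p(λ) = 0 yields eigenvalues ≈ -2, -1, 0. (A is shown rounded to 4 decimals, so these recover the underlying integer eigenvalues to within that precision.)
Verification: the trace of A = -3 equals the sum of eigenvalues -3, and det(A) ≈ -0.0001 matches the eigenvalue product 0.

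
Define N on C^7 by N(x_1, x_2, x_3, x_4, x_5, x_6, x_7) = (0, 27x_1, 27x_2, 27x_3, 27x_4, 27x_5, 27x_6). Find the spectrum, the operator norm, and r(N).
sigma(N) = {0}; ||N|| = 27; r(N) = 0. (N is nilpotent with N^7 = 0.)

On C^7, N is a strictly lower-triangular matrix with 27 on the subdiagonal and zeros elsewhere, so its characteristic polynomial is lambda^7 and every eigenvalue is 0: sigma(N) = {0}. For the operator norm, N e_i = 27e_{i+1} for i = 1, ..., 6 and N e_7 = 0, so the singular values of N are 27 (with multiplicity 6) and 0; hence ||N|| = 27. The spectral radius r(N) = max|lambda| = 0. Note ||N|| > r(N) — characteristic of non-normal nilpotent operators. Indeed N^7 = 0.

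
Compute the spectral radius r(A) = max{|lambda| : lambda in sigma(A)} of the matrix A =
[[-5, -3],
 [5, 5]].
r(A) = sqrt(40)/2 ≈ 3.1623

The eigenvalues of A are the roots of its characteristic polynomial. With M = A (coefficients from the trace and determinant):
  p(λ) = det(λ I - M) = λ^2 - 10.
For λ^2 - 10 the discriminant is 40. It is nonnegative but not a perfect square, so the roots are real and irrational: λ = ± sqrt(40)/2 ≈ 3.1623, -3.1623.
Thus the eigenvalues (to 4 decimals) are 3.1623 (modulus 3.1623); -3.1623 (modulus 3.1623). The spectral radius is the largest modulus: r(A) = sqrt(40)/2 ≈ 3.1623. (Cross-check: r(A) ≤ ||A||_2 ≈ 9.099; equality holds whenever A is normal, though it can also hold for some non-normal A.)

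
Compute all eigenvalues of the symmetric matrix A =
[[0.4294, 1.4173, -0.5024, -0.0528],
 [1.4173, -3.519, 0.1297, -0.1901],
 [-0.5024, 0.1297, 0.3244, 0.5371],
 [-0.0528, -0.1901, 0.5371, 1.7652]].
sigma(A) ≈ {-4, 0, 1, 2}

A is real symmetric, so its spectrum consists of real eigenvalues. Expanding the characteristic polynomial of the displayed matrix gives
  det(λ I - A) = p(λ) = λ^4 + (1)λ^3 + (-10)λ^2 + (8)λ + (0).
Solving p(λ) = 0 yields eigenvalues ≈ -4, 0, 1, 2. (A is shown rounded to 4 decimals, so these recover the underlying integer eigenvalues to within that precision.)
Verification: the trace of A = -1 equals the sum of eigenvalues -1, and det(A) ≈ 0.0001 matches the eigenvalue product 0.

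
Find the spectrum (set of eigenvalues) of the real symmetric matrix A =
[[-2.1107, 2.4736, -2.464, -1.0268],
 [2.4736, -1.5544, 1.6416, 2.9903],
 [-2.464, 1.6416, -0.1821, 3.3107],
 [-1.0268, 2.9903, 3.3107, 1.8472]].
sigma(A) ≈ {-6, -3, 1, 6}

A is real symmetric, so its spectrum consists of real eigenvalues. Expanding the characteristic polynomial of the displayed matrix gives
  det(λ I - A) = p(λ) = λ^4 + (2)λ^3 + (-39)λ^2 + (-72)λ + (107.9984).
Solving p(λ) = 0 yields eigenvalues ≈ -6, -3, 1, 6. (A is shown rounded to 4 decimals, so these recover the underlying integer eigenvalues to within that precision.)
Verification: the trace of A = -2 equals the sum of eigenvalues -2, and det(A) ≈ 107.9984 matches the eigenvalue product 108.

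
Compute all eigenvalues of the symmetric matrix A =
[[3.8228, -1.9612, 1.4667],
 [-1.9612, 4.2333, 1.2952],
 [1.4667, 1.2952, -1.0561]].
sigma(A) ≈ {-2, 3, 6}

A is real symmetric, so its spectrum consists of real eigenvalues. Expanding the characteristic polynomial of the displayed matrix gives
  det(λ I - A) = p(λ) = λ^3 + (-7)λ^2 + (0)λ + (36).
Solving p(λ) = 0 yields eigenvalues ≈ -2, 3, 6. (A is shown rounded to 4 decimals, so these recover the underlying integer eigenvalues to within that precision.)
Verification: the trace of A = 7 equals the sum of eigenvalues 7, and det(A) ≈ -35.9997 matches the eigenvalue product -36.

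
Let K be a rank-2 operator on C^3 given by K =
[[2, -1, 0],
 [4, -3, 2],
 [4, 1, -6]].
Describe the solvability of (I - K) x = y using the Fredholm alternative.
(I - K) is invertible (det(I - K) = 10 ≠ 0), so for every y in C^3 the equation (I - K) x = y has a unique solution.

K has rank 2 and factors as K = U V^T = u1 v1^T + u2 v2^T with u1 = (1, 2, 2), v1 = (2, -1, 0), u2 = (0, -1, 3), v2 = (0, 1, -2) (multiplying out reproduces the displayed K). The nonzero eigenvalues of U V^T coincide with those of the 2 x 2 matrix G = V^T U = [[v1·u1, v1·u2], [v2·u1, v2·u2]] = [[0, 1], [-2, -7]], and by the Sylvester determinant identity det(I_3 - U V^T) = det(I_2 - V^T U) = det([[1, -1], [2, 8]]) = (1)(8) - (-1)(2) = 10. (Direct check: I - K =
[[-1, 1, 0],
 [-4, 4, -2],
 [-4, -1, 7]]
has determinant 10.) The finite-dimensional Fredholm alternative says: either (I - K) is invertible, or ker(I - K) ≠ {0} and then range(I - K) = ker((I - K)^*)^⊥, with dim ker(I - K) = dim ker((I - K)^*). Since det(I - K) ≠ 0, 1 is not an eigenvalue of K and ker(I - K) = {0}, so we are in the first case: for every y there is a unique x = (I - K)^(-1) y. (Explicitly, by the Woodbury identity, (I - U V^T)^(-1) = I + U (I_2 - G)^(-1) V^T.)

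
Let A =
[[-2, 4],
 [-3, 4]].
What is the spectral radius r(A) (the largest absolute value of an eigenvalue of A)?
r(A) = 2

The eigenvalues of A are the roots of its characteristic polynomial. With M = A (coefficients from the trace and determinant):
  p(λ) = det(λ I - M) = λ^2 - 2λ + 4.
For λ^2 - 2λ + 4 the discriminant is -12. It is negative, so the roots are the complex-conjugate pair λ = 1 ± (sqrt(12)/2) i ≈ 1 ± 1.7321i. For a conjugate pair the product of the roots equals the constant term, so |λ|^2 = 4 and |λ| = sqrt(4) = 2.
Thus the eigenvalues (to 4 decimals) are 1 ± 1.7321i (modulus 2). The spectral radius is the largest modulus: r(A) = 2. (Cross-check: r(A) ≤ ||A||_2 ≈ 6.6814; equality holds whenever A is normal, though it can also hold for some non-normal A.)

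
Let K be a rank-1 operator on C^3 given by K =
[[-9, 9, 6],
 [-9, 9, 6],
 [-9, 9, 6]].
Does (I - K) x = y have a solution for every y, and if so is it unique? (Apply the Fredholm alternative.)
(I - K) is invertible (det(I - K) = -5 ≠ 0), so for every y in C^3 the equation (I - K) x = y has a unique solution.

K has rank 1, so it is an outer product K = u v^T: every row of K is a multiple of one row vector. Reading off the entries, u = (3, 3, 3) and v = (-3, 3, 2) (row i of K equals u_i·v^T). A rank-one matrix u v^T satisfies K u = u (v·u) and kills the (2)-dimensional subspace v^⊥, so its characteristic polynomial is lambda^2 (lambda - v·u) with v·u = tr K = 6. Hence the eigenvalues of I - K are 1 (multiplicity 2) and 1 - (6) = -5, so det(I - K) = -5. (Direct check: I - K =
[[10, -9, -6],
 [9, -8, -6],
 [9, -9, -5]]
has determinant -5.) The finite-dimensional Fredholm alternative says: either (I - K) is invertible, or ker(I - K) ≠ {0} and then range(I - K) = ker((I - K)^*)^⊥, with dim ker(I - K) = dim ker((I - K)^*). Since det(I - K) ≠ 0, 1 is not an eigenvalue of K and ker(I - K) = {0}, so we are in the first case: for every y there is a unique x = (I - K)^(-1) y. Explicitly, by the Sherman–Morrison formula, (I - u v^T)^(-1) = I + u v^T/(1 - v·u), i.e. (I - K)^(-1) = I + K/(-5).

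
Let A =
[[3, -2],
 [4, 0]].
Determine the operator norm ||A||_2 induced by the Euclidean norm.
||A||_2 = sqrt((29 + sqrt(585))/2) ≈ 5.1569 (= sqrt(largest eigenvalue of A^T A))

||A||_2 = sigma_max(A) = sqrt(lambda_max(A^T A)). Form the symmetric matrix M = A^T A =
[[25, -6],
 [-6, 4]].
Its characteristic polynomial (trace, determinant of M give the coefficients) is
  p(λ) = det(λ I - M) = λ^2 - 29λ + 64.
For λ^2 - 29λ + 64 the discriminant is 585. It is nonnegative but not a perfect square, so the roots are real and irrational: λ = (29 ± sqrt(585))/2 ≈ 26.5934, 2.4066.
So the eigenvalues of A^T A are ≈ 2.4066, 26.5934 (all ≥ 0, as they must be for A^T A). The largest is λ_max = (29 + sqrt(585))/2 ≈ 26.5934, hence ||A||_2 = sqrt(λ_max) = sqrt((29 + sqrt(585))/2) ≈ 5.1569.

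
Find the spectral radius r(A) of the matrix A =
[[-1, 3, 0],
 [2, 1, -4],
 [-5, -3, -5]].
r(A) ≈ 4.8755

The eigenvalues of A are the roots of its characteristic polynomial. With M = A (coefficients from the trace, the sum of principal 2x2 minors, and det A):
  p(λ) = det(λ I - M) = λ^3 + 5λ^2 - 19λ - 107.
No integer candidate from the rational root theorem (±divisors of 107) is a root, so the roots are irrational. The cubic discriminant is Δ = -36192 < 0, so there is one real root and a complex-conjugate pair. p(4) = -39 and p(5) = 48 have opposite signs, so a root lies in (4, 5); Newton's method refines it to λ ≈ 4.5014. Dividing out (λ - (4.5014)) leaves approximately λ^2 + 9.5014λ + 23.7702. For λ^2 + 9.5014λ + 23.7702 the discriminant is -4.8033. It is negative, so the remaining roots are the complex-conjugate pair λ ≈ -4.7507 ± 1.0958i. Their product equals the constant term, so |λ|^2 ≈ 23.7702 and |λ| ≈ 4.8755.
Thus the eigenvalues (to 4 decimals) are 4.5014 (modulus 4.5014); -4.7507 ± 1.0958i (modulus 4.8755). The spectral radius is the largest modulus: r(A) ≈ 4.8755. (Cross-check: r(A) ≤ ||A||_2 ≈ 7.78; equality holds whenever A is normal, though it can also hold for some non-normal A.)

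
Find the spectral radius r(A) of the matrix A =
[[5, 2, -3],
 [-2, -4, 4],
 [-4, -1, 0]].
r(A) ≈ 5.915

The eigenvalues of A are the roots of its characteristic polynomial. With M = A (coefficients from the trace, the sum of principal 2x2 minors, and det A):
  p(λ) = det(λ I - M) = λ^3 - λ^2 - 24λ - 30.
No integer candidate from the rational root theorem (±divisors of 30) is a root, so the roots are irrational. The cubic discriminant is Δ = 18492 > 0, so there are three distinct real roots. p(-4) = -14 and p(-3) = 6 have opposite signs, so a root lies in (-4, -3); Newton's method refines it to λ ≈ -3.441. p(-2) = 6 and p(-1) = -8 have opposite signs, so a root lies in (-2, -1); Newton's method refines it to λ ≈ -1.4739. p(5) = -50 and p(6) = 6 have opposite signs, so a root lies in (5, 6); Newton's method refines it to λ ≈ 5.915. Check (Vieta): the three roots sum to 1, matching tr M = 1.
Thus the eigenvalues (to 4 decimals) are -3.441 (modulus 3.441); -1.4739 (modulus 1.4739); 5.915 (modulus 5.915). The spectral radius is the largest modulus: r(A) ≈ 5.915. (Cross-check: r(A) ≤ ||A||_2 ≈ 8.7674; equality holds whenever A is normal, though it can also hold for some non-normal A.)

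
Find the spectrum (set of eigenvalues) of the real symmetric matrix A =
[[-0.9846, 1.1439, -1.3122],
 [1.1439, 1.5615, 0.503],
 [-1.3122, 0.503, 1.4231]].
sigma(A) ≈ {-2, 2} (2 with multiplicity 2)

A is real symmetric, so its spectrum consists of real eigenvalues. Expanding the characteristic polynomial of the displayed matrix gives
  det(λ I - A) = p(λ) = λ^3 + (-2)λ^2 + (-4)λ + (8).
Solving p(λ) = 0 yields eigenvalues ≈ -2, 2, 2. (A is shown rounded to 4 decimals, so these recover the underlying integer eigenvalues to within that precision.)
Verification: the trace of A = 2 equals the sum of eigenvalues 2, and det(A) ≈ -7.9997 matches the eigenvalue product -8.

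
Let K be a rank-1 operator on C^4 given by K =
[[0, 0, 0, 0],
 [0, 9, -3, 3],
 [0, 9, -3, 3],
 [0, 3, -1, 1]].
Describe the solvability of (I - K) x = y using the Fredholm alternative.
(I - K) is invertible (det(I - K) = -6 ≠ 0), so for every y in C^4 the equation (I - K) x = y has a unique solution.

K has rank 1, so it is an outer product K = u v^T: every row of K is a multiple of one row vector. Reading off the entries, u = (0, 3, 3, 1) and v = (0, 3, -1, 1) (row i of K equals u_i·v^T). A rank-one matrix u v^T satisfies K u = u (v·u) and kills the (3)-dimensional subspace v^⊥, so its characteristic polynomial is lambda^3 (lambda - v·u) with v·u = tr K = 7. Hence the eigenvalues of I - K are 1 (multiplicity 3) and 1 - (7) = -6, so det(I - K) = -6. (Direct check: I - K =
[[1, 0, 0, 0],
 [0, -8, 3, -3],
 [0, -9, 4, -3],
 [0, -3, 1, 0]]
has determinant -6.) The finite-dimensional Fredholm alternative says: either (I - K) is invertible, or ker(I - K) ≠ {0} and then range(I - K) = ker((I - K)^*)^⊥, with dim ker(I - K) = dim ker((I - K)^*). Since det(I - K) ≠ 0, 1 is not an eigenvalue of K and ker(I - K) = {0}, so we are in the first case: for every y there is a unique x = (I - K)^(-1) y. Explicitly, by the Sherman–Morrison formula, (I - u v^T)^(-1) = I + u v^T/(1 - v·u), i.e. (I - K)^(-1) = I + K/(-6).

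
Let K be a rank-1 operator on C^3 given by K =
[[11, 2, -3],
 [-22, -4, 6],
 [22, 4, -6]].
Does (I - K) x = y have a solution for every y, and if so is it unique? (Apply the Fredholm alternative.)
(I - K) is singular (det(I - K) = 0, i.e. 1 ∈ sigma(K)). (I - K) x = y is solvable iff y ⊥ ker((I - K)^*) = span{(11, 2, -3)}, i.e. iff 11y_1 + 2y_2 - 3y_3 = 0. When solvable, the solutions are x = y + c·(1, -2, 2), c arbitrary (ker(I - K) = span{(1, -2, 2)}, dimension 1).

K has rank 1, so it is an outer product K = u v^T: every row of K is a multiple of one row vector. Reading off the entries, u = (1, -2, 2) and v = (11, 2, -3) (row i of K equals u_i·v^T). A rank-one matrix u v^T satisfies K u = u (v·u) and kills the (2)-dimensional subspace v^⊥, so its characteristic polynomial is lambda^2 (lambda - v·u) with v·u = tr K = 1. Hence the eigenvalues of I - K are 1 (multiplicity 2) and 1 - (1) = 0, so det(I - K) = 0. (Direct check: I - K =
[[-10, -2, 3],
 [22, 5, -6],
 [-22, -4, 7]]
has determinant 0.) So 1 is an eigenvalue of K and (I - K) is not invertible. The finite-dimensional Fredholm alternative says: either (I - K) is invertible, or ker(I - K) ≠ {0} and then range(I - K) = ker((I - K)^*)^⊥, with dim ker(I - K) = dim ker((I - K)^*). We are in the second case, so we need both kernels. Kernel of I - K: (I - K) u = u - u (v·u) = u - u = 0, so ker(I - K) = span{u} = span{(1, -2, 2)} (it is exactly 1-dimensional because rank(I - K) = 2). Kernel of the adjoint: K is real, so (I - K)^* = I - K^T = I - v u^T, and (I - v u^T) v = v - v (u·v) = 0; hence ker((I - K)^*) = span{v} = span{(11, 2, -3)}. Therefore (I - K) x = y is solvable iff <y, v> = 0, i.e. iff 11y_1 + 2y_2 - 3y_3 = 0. When this holds, K y = u (v·y) = 0, so (I - K) y = y and x = y is a particular solution; the full solution set is the line x = y + c·u = y + c·(1, -2, 2), c ∈ C.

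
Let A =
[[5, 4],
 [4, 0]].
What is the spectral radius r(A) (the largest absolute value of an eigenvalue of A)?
r(A) = (5 + sqrt(89))/2 ≈ 7.217

The eigenvalues of A are the roots of its characteristic polynomial. With M = A (coefficients from the trace and determinant):
  p(λ) = det(λ I - M) = λ^2 - 5λ - 16.
For λ^2 - 5λ - 16 the discriminant is 89. It is nonnegative but not a perfect square, so the roots are real and irrational: λ = (5 ± sqrt(89))/2 ≈ 7.217, -2.217.
Thus the eigenvalues (to 4 decimals) are 7.217 (modulus 7.217); -2.217 (modulus 2.217). The spectral radius is the largest modulus: r(A) = (5 + sqrt(89))/2 ≈ 7.217. (Cross-check: r(A) ≤ ||A||_2 ≈ 7.217; equality holds whenever A is normal, though it can also hold for some non-normal A.)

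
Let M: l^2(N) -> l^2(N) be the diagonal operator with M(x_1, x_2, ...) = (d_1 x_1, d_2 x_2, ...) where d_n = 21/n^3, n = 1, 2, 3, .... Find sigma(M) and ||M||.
sigma(M) = {21/n^3 : n ≥ 1} ∪ {0}; ||M|| = 21

A bounded diagonal operator on l^2 with diagonal entries d_n has spectrum equal to the closure of {d_n : n ≥ 1}: every d_n is an eigenvalue (with eigenvector e_n), so {d_n} ⊂ sigma(M); the spectrum is closed, so its closure is too; and for lambda not in the closure, (M - lambda I) has bounded inverse (the diagonal entries 1/(d_n - lambda) are bounded). For our sequence d_n = 21/n^3, n = 1, 2, 3, ...:
  - {d_n} = {21/n^3 : n ≥ 1}; the only limit point is 0
  - closure = {21/n^3 : n ≥ 1} ∪ {0}
For the norm: a diagonal operator has ||M|| = sup_n |d_n|. Here d_n = 21/n^3 is positive and decreasing, so sup_n |d_n| = d_1 = 21. So ||M|| = 21.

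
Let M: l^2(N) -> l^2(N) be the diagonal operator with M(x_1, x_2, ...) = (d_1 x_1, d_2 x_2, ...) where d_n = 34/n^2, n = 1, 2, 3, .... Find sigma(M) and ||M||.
sigma(M) = {34/n^2 : n ≥ 1} ∪ {0}; ||M|| = 34

A bounded diagonal operator on l^2 with diagonal entries d_n has spectrum equal to the closure of {d_n : n ≥ 1}: every d_n is an eigenvalue (with eigenvector e_n), so {d_n} ⊂ sigma(M); the spectrum is closed, so its closure is too; and for lambda not in the closure, (M - lambda I) has bounded inverse (the diagonal entries 1/(d_n - lambda) are bounded). For our sequence d_n = 34/n^2, n = 1, 2, 3, ...:
  - {d_n} = {34/n^2 : n ≥ 1}; the only limit point is 0
  - closure = {34/n^2 : n ≥ 1} ∪ {0}
For the norm: a diagonal operator has ||M|| = sup_n |d_n|. Here d_n = 34/n^2 is positive and decreasing, so sup_n |d_n| = d_1 = 34. So ||M|| = 34.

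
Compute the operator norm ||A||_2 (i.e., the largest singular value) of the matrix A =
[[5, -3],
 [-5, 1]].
||A||_2 = sqrt((60 + sqrt(3200))/2) ≈ 7.6344 (= sqrt(largest eigenvalue of A^T A))

||A||_2 = sigma_max(A) = sqrt(lambda_max(A^T A)). Form the symmetric matrix M = A^T A =
[[50, -20],
 [-20, 10]].
Its characteristic polynomial (trace, determinant of M give the coefficients) is
  p(λ) = det(λ I - M) = λ^2 - 60λ + 100.
For λ^2 - 60λ + 100 the discriminant is 3200. It is nonnegative but not a perfect square, so the roots are real and irrational: λ = (60 ± sqrt(3200))/2 ≈ 58.2843, 1.7157.
So the eigenvalues of A^T A are ≈ 1.7157, 58.2843 (all ≥ 0, as they must be for A^T A). The largest is λ_max = (60 + sqrt(3200))/2 ≈ 58.2843, hence ||A||_2 = sqrt(λ_max) = sqrt((60 + sqrt(3200))/2) ≈ 7.6344.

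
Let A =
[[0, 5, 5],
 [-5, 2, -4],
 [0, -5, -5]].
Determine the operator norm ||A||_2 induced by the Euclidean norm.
||A||_2 = sqrt((145 + sqrt(3825))/2) ≈ 10.1697 (= sqrt(largest eigenvalue of A^T A))

||A||_2 = sigma_max(A) = sqrt(lambda_max(A^T A)). Form the symmetric matrix M = A^T A =
[[25, -10, 20],
 [-10, 54, 42],
 [20, 42, 66]].
Its characteristic polynomial (trace, sum of principal 2x2 minors, determinant of M give the coefficients) is
  p(λ) = det(λ I - M) = λ^3 - 145λ^2 + 4300λ.
The constant term is 0, so λ = 0 is a root. Dividing out λ leaves p(λ) = λ(λ^2 - 145λ + 4300). For λ^2 - 145λ + 4300 the discriminant is 3825. It is nonnegative but not a perfect square, so the roots are real and irrational: λ = (145 ± sqrt(3825))/2 ≈ 103.4233, 41.5767.
So the eigenvalues of A^T A are ≈ 0, 41.5767, 103.4233 (all ≥ 0, as they must be for A^T A). The largest is λ_max = (145 + sqrt(3825))/2 ≈ 103.4233, hence ||A||_2 = sqrt(λ_max) = sqrt((145 + sqrt(3825))/2) ≈ 10.1697.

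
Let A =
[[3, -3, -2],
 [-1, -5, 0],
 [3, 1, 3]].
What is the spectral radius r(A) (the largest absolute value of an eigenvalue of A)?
r(A) ≈ 5.3056

The eigenvalues of A are the roots of its characteristic polynomial. With M = A (coefficients from the trace, the sum of principal 2x2 minors, and det A):
  p(λ) = det(λ I - M) = λ^3 - λ^2 - 18λ + 82.
No integer candidate from the rational root theorem (±divisors of 82) is a root, so the roots are irrational. The cubic discriminant is Δ = -131000 < 0, so there is one real root and a complex-conjugate pair. p(-6) = -62 and p(-5) = 22 have opposite signs, so a root lies in (-6, -5); Newton's method refines it to λ ≈ -5.3056. Dividing out (λ - (-5.3056)) leaves approximately λ^2 - 6.3056λ + 15.4553. For λ^2 - 6.3056λ + 15.4553 the discriminant is -22.0603. It is negative, so the remaining roots are the complex-conjugate pair λ ≈ 3.1528 ± 2.3484i. Their product equals the constant term, so |λ|^2 ≈ 15.4553 and |λ| ≈ 3.9313.
Thus the eigenvalues (to 4 decimals) are -5.3056 (modulus 5.3056); 3.1528 ± 2.3484i (modulus 3.9313). The spectral radius is the largest modulus: r(A) ≈ 5.3056. (Cross-check: r(A) ≤ ||A||_2 ≈ 6.1817; equality holds whenever A is normal, though it can also hold for some non-normal A.)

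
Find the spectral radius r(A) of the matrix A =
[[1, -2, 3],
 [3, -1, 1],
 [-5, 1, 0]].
r(A) ≈ 4.3618

The eigenvalues of A are the roots of its characteristic polynomial. With M = A (coefficients from the trace, the sum of principal 2x2 minors, and det A):
  p(λ) = det(λ I - M) = λ^3 + 19λ - 3.
No integer candidate from the rational root theorem (±divisors of 3) is a root, so the roots are irrational. The cubic discriminant is Δ = -27679 < 0, so there is one real root and a complex-conjugate pair. p(0) = -3 and p(1) = 17 have opposite signs, so a root lies in (0, 1); Newton's method refines it to λ ≈ 0.1577. Dividing out (λ - (0.1577)) leaves approximately λ^2 + 0.1577λ + 19.0249. For λ^2 + 0.1577λ + 19.0249 the discriminant is -76.0746. It is negative, so the remaining roots are the complex-conjugate pair λ ≈ -0.0788 ± 4.361i. Their product equals the constant term, so |λ|^2 ≈ 19.0249 and |λ| ≈ 4.3618.
Thus the eigenvalues (to 4 decimals) are 0.1577 (modulus 0.1577); -0.0788 ± 4.361i (modulus 4.3618). The spectral radius is the largest modulus: r(A) ≈ 4.3618. (Cross-check: r(A) ≤ ||A||_2 ≈ 6.3387; equality holds whenever A is normal, though it can also hold for some non-normal A.)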